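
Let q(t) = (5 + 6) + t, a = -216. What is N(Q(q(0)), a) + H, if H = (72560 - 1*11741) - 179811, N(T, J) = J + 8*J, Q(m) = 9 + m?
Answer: -120936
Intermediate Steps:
q(t) = 11 + t
N(T, J) = 9*J
H = -118992 (H = (72560 - 11741) - 179811 = 60819 - 179811 = -118992)
N(Q(q(0)), a) + H = 9*(-216) - 118992 = -1944 - 118992 = -120936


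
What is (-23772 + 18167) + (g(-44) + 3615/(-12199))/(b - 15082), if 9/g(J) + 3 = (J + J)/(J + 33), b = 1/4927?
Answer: -8468180343853469/1510826082645 ≈ -5605.0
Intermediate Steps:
b = 1/4927 ≈ 0.00020296
g(J) = 9/(-3 + 2*J/(33 + J)) (g(J) = 9/(-3 + (J + J)/(J + 33)) = 9/(-3 + (2*J)/(33 + J)) = 9/(-3 + 2*J/(33 + J)))
(-23772 + 18167) + (g(-44) + 3615/(-12199))/(b - 15082) = (-23772 + 18167) + (9*(-33 - 1*(-44))/(99 - 44) + 3615/(-12199))/(1/4927 - 15082) = -5605 + (9*(-33 + 44)/55 + 3615*(-1/12199))/(-74309013/4927) = -5605 + (9*(1/55)*11 - 3615/12199)*(-4927/74309013) = -5605 + (9/5 - 3615/12199)*(-4927/74309013) = -5605 + (91716/60995)*(-4927/74309013) = -5605 - 150628244/1510826082645 = -8468180343853469/1510826082645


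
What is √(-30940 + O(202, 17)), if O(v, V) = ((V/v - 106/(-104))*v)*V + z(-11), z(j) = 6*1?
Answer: I*√18349994/26 ≈ 164.76*I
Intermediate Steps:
z(j) = 6
O(v, V) = 6 + V*v*(53/52 + V/v) (O(v, V) = ((V/v - 106/(-104))*v)*V + 6 = ((V/v - 106*(-1/104))*v)*V + 6 = ((V/v + 53/52)*v)*V + 6 = ((53/52 + V/v)*v)*V + 6 = (v*(53/52 + V/v))*V + 6 = V*v*(53/52 + V/v) + 6 = 6 + V*v*(53/52 + V/v))
√(-30940 + O(202, 17)) = √(-30940 + (6 + 17² + (53/52)*17*202)) = √(-30940 + (6 + 289 + 91001/26)) = √(-30940 + 98671/26) = √(-705769/26) = I*√18349994/26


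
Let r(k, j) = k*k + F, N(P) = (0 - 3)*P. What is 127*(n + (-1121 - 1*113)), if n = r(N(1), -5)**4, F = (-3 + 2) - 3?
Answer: -77343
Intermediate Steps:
F = -4 (F = -1 - 3 = -4)
N(P) = -3*P
r(k, j) = -4 + k**2 (r(k, j) = k*k - 4 = k**2 - 4 = -4 + k**2)
n = 625 (n = (-4 + (-3*1)**2)**4 = (-4 + (-3)**2)**4 = (-4 + 9)**4 = 5**4 = 625)
127*(n + (-1121 - 1*113)) = 127*(625 + (-1121 - 1*113)) = 127*(625 + (-1121 - 113)) = 127*(625 - 1234) = 127*(-609) = -77343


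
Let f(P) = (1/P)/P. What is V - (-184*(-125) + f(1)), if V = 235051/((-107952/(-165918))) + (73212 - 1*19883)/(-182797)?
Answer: 1112507306061499/3288883624 ≈ 3.3826e+5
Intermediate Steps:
f(P) = P⁻² (f(P) = 1/(P*P) = P⁻²)
V = 1188154918297123/3288883624 (V = 235051/((-107952*(-1/165918))) + (73212 - 19883)*(-1/182797) = 235051/(17992/27653) + 53329*(-1/182797) = 235051*(27653/17992) - 53329/182797 = 6499865303/17992 - 53329/182797 = 1188154918297123/3288883624 ≈ 3.6126e+5)
V - (-184*(-125) + f(1)) = 1188154918297123/3288883624 - (-184*(-125) + 1⁻²) = 1188154918297123/3288883624 - (23000 + 1) = 1188154918297123/3288883624 - 1*23001 = 1188154918297123/3288883624 - 23001 = 1112507306061499/3288883624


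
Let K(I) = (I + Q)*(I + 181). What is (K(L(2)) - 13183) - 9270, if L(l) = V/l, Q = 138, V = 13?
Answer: 18563/4 ≈ 4640.8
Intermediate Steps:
L(l) = 13/l
K(I) = (138 + I)*(181 + I) (K(I) = (I + 138)*(I + 181) = (138 + I)*(181 + I))
(K(L(2)) - 13183) - 9270 = ((24978 + (13/2)² + 319*(13/2)) - 13183) - 9270 = ((24978 + 169/4 + 4147/2) - 13183) - 9270 = (108375/4 - 13183) - 9270 = 55643/4 - 9270 = 18563/4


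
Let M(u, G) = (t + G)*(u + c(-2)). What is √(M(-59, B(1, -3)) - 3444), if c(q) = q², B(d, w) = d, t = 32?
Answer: I*√5259 ≈ 72.519*I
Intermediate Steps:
M(u, G) = (4 + u)*(32 + G) (M(u, G) = (32 + G)*(u + (-2)²) = (32 + G)*(u + 4) = (32 + G)*(4 + u) = (4 + u)*(32 + G))
√(M(-59, B(1, -3)) - 3444) = √((128 + 4*1 + 32*(-59) + 1*(-59)) - 3444) = √((128 + 4 - 1888 - 59) - 3444) = √(-1815 - 3444) = √(-5259) = I*√5259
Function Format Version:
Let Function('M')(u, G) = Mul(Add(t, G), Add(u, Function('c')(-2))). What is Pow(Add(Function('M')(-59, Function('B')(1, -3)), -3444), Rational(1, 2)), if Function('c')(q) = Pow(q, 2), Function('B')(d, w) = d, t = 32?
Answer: Mul(I, Pow(5259, Rational(1, 2))) ≈ Mul(72.519, I)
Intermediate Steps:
Function('M')(u, G) = Mul(Add(4, u), Add(32, G)) (Function('M')(u, G) = Mul(Add(32, G), Add(u, Pow(-2, 2))) = Mul(Add(32, G), Add(u, 4)) = Mul(Add(32, G), Add(4, u)) = Mul(Add(4, u), Add(32, G)))
Pow(Add(Function('M')(-59, Function('B')(1, -3)), -3444), Rational(1, 2)) = Pow(Add(Add(128, Mul(4, 1), Mul(32, -59), Mul(1, -59)), -3444), Rational(1, 2)) = Pow(Add(Add(128, 4, -1888, -59), -3444), Rational(1, 2)) = Pow(Add(-1815, -3444), Rational(1, 2)) = Pow(-5259, Rational(1, 2)) = Mul(I, Pow(5259, Rational(1, 2)))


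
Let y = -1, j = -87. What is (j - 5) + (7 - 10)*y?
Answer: -89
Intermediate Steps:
(j - 5) + (7 - 10)*y = (-87 - 5) + (7 - 10)*(-1) = -92 - 3*(-1) = -92 + 3 = -89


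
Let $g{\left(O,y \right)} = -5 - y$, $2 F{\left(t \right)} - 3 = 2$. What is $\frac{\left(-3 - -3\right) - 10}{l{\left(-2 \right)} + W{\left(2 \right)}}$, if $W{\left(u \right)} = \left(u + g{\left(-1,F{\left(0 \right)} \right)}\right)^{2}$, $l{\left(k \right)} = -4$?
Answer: $- \frac{8}{21} \approx -0.38095$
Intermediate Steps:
$F{\left(t \right)} = \frac{5}{2}$ ($F{\left(t \right)} = \frac{3}{2} + \frac{1}{2} \cdot 2 = \frac{3}{2} + 1 = \frac{5}{2}$)
$W{\left(u \right)} = \left(- \frac{15}{2} + u\right)^{2}$ ($W{\left(u \right)} = \left(u - \frac{15}{2}\right)^{2} = \left(- \frac{15}{2} + u\right)^{2}$)
$\frac{\left(-3 - -3\right) - 10}{l{\left(-2 \right)} + W{\left(2 \right)}} = \frac{\left(-3 - -3\right) - 10}{-4 + \frac{\left(-15 + 2 \cdot 2\right)^{2}}{4}} = \frac{\left(-3 + 3\right) - 10}{-4 + \frac{\left(-15 + 4\right)^{2}}{4}} = \frac{0 - 10}{-4 + \frac{\left(-11\right)^{2}}{4}} = \frac{1}{-4 + \frac{1}{4} \cdot 121} \left(-10\right) = \frac{1}{-4 + \frac{121}{4}} \left(-10\right) = \frac{1}{\frac{105}{4}} \left(-10\right) = \frac{4}{105} \left(-10\right) = - \frac{8}{21}$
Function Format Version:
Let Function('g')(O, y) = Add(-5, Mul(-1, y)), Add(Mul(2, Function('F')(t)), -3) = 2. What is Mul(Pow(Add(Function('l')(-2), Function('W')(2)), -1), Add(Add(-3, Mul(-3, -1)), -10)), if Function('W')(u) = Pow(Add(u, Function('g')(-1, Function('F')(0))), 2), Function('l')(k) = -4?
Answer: Rational(-8, 21) ≈ -0.38095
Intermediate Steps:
Function('F')(t) = Rational(5, 2) (Function('F')(t) = Add(Rational(3, 2), Mul(Rational(1, 2), 2)) = Add(Rational(3, 2), 1) = Rational(5, 2))
Function('W')(u) = Pow(Add(Rational(-15, 2), u), 2) (Function('W')(u) = Pow(Add(u, Add(-5, Mul(-1, Rational(5, 2)))), 2) = Pow(Add(u, Add(-5, Rational(-5, 2))), 2) = Pow(Add(u, Rational(-15, 2)), 2) = Pow(Add(Rational(-15, 2), u), 2))
Mul(Pow(Add(Function('l')(-2), Function('W')(2)), -1), Add(Add(-3, Mul(-3, -1)), -10)) = Mul(Pow(Add(-4, Mul(Rational(1, 4), Pow(Add(-15, Mul(2, 2)), 2))), -1), Add(Add(-3, Mul(-3, -1)), -10)) = Mul(Pow(Add(-4, Mul(Rational(1, 4), Pow(Add(-15, 4), 2))), -1), Add(Add(-3, 3), -10)) = Mul(Pow(Add(-4, Mul(Rational(1, 4), Pow(-11, 2))), -1), Add(0, -10)) = Mul(Pow(Add(-4, Mul(Rational(1, 4), 121)), -1), -10) = Mul(Pow(Add(-4, Rational(121, 4)), -1), -10) = Mul(Pow(Rational(105, 4), -1), -10) = Mul(Rational(4, 105), -10) = Rational(-8, 21)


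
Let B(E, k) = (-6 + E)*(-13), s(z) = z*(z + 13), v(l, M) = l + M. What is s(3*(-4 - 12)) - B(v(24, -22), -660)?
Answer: 1628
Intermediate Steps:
v(l, M) = M + l
s(z) = z*(13 + z)
B(E, k) = 78 - 13*E
s(3*(-4 - 12)) - B(v(24, -22), -660) = (3*(-4 - 12))*(13 + 3*(-4 - 12)) - (78 - 13*(-22 + 24)) = (3*(-16))*(13 + 3*(-16)) - (78 - 13*2) = -48*(13 - 48) - (78 - 26) = -48*(-35) - 1*52 = 1680 - 52 = 1628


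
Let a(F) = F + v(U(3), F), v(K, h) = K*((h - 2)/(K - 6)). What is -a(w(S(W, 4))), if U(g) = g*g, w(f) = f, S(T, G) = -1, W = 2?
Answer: 10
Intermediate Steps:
U(g) = g²
v(K, h) = K*(-2 + h)/(-6 + K) (v(K, h) = K*((-2 + h)/(-6 + K)) = K*(-2 + h)/(-6 + K))
a(F) = -6 + 4*F (a(F) = F + 3²*(-2 + F)/(-6 + 3²) = F + 9*(-2 + F)/(-6 + 9) = F + 9*(-2 + F)/3 = F + 9*(⅓)*(-2 + F) = F + (-6 + 3*F) = -6 + 4*F)
-a(w(S(W, 4))) = -(-6 + 4*(-1)) = -(-6 - 4) = -1*(-10) = 10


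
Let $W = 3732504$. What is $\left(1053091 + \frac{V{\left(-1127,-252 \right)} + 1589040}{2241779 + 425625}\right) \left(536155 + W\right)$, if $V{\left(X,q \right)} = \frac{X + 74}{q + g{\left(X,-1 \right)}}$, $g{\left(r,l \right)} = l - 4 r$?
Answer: $\frac{51020648231632301944253}{11349804020} \approx 4.4953 \cdot 10^{12}$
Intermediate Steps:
$V{\left(X,q \right)} = \frac{74 + X}{-1 + q - 4 X}$ ($V{\left(X,q \right)} = \frac{X + 74}{q - \left(1 + 4 X\right)} = \frac{74 + X}{-1 + q - 4 X}$)
$\left(1053091 + \frac{V{\left(-1127,-252 \right)} + 1589040}{2241779 + 425625}\right) \left(536155 + W\right) = \left(1053091 + \frac{\frac{74 - 1127}{-1 - 252 - -4508} + 1589040}{2241779 + 425625}\right) \left(536155 + 3732504\right) = \left(1053091 + \frac{\frac{1}{-1 - 252 + 4508} \left(-1053\right) + 1589040}{2667404}\right) 4268659 = \left(1053091 + \left(\frac{1}{4255} \left(-1053\right) + 1589040\right) \frac{1}{2667404}\right) 4268659 = \left(1053091 + \left(- \frac{1053}{4255} + 1589040\right) \frac{1}{2667404}\right) 4268659 = \left(1053091 + \frac{6761364147}{4255} \cdot \frac{1}{2667404}\right) 4268659 = \left(1053091 + \frac{6761364147}{11349804020}\right) 4268659 = \frac{11952383226589967}{11349804020} \cdot 4268659 = \frac{51020648231632301944253}{11349804020}$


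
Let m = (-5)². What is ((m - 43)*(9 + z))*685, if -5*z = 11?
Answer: -83844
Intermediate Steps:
z = -11/5 (z = -⅕*11 = -11/5 ≈ -2.2000)
m = 25
((m - 43)*(9 + z))*685 = ((25 - 43)*(9 - 11/5))*685 = -18*34/5*685 = -612/5*685 = -83844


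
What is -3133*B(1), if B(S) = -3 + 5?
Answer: -6266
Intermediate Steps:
B(S) = 2
-3133*B(1) = -3133*2 = -6266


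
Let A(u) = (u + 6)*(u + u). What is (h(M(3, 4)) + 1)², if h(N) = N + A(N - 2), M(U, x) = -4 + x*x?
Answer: 110889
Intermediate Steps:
M(U, x) = -4 + x²
A(u) = 2*u*(6 + u) (A(u) = (6 + u)*(2*u) = 2*u*(6 + u))
h(N) = N + 2*(-2 + N)*(4 + N) (h(N) = N + 2*(N - 2)*(6 + (N - 2)) = N + 2*(-2 + N)*(6 + (-2 + N)) = N + 2*(-2 + N)*(4 + N))
(h(M(3, 4)) + 1)² = (((-4 + 4²) + 2*(-2 + (-4 + 4²))*(4 + (-4 + 4²))) + 1)² = (((-4 + 16) + 2*(-2 + (-4 + 16))*(4 + (-4 + 16))) + 1)² = ((12 + 2*(-2 + 12)*(4 + 12)) + 1)² = ((12 + 2*10*16) + 1)² = ((12 + 320) + 1)² = (332 + 1)² = 333² = 110889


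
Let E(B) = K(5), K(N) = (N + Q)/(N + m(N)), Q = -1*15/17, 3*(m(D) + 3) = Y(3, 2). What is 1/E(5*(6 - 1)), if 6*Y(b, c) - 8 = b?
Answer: 799/1260 ≈ 0.63413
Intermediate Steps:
Y(b, c) = 4/3 + b/6
m(D) = -43/18 (m(D) = -3 + (4/3 + (⅙)*3)/3 = -3 + (4/3 + ½)/3 = -3 + (⅓)*(11/6) = -3 + 11/18 = -43/18)
Q = -15/17 (Q = -15*1/17 = -15/17 ≈ -0.88235)
K(N) = (-15/17 + N)/(-43/18 + N) (K(N) = (N - 15/17)/(N - 43/18) = (-15/17 + N)/(-43/18 + N))
E(B) = 1260/799 (E(B) = 18*(-15 + 17*5)/(17*(-43 + 18*5)) = 18*(-15 + 85)/(17*(-43 + 90)) = (18/17)*70/47 = (18/17)*(1/47)*70 = 1260/799)
1/E(5*(6 - 1)) = 1/(1260/799) = 799/1260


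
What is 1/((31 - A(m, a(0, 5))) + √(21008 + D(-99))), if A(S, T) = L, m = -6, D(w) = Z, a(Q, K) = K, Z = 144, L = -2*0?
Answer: -31/20191 + 4*√1322/20191 ≈ 0.0056677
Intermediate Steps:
L = 0
D(w) = 144
A(S, T) = 0
1/((31 - A(m, a(0, 5))) + √(21008 + D(-99))) = 1/((31 - 1*0) + √(21008 + 144)) = 1/((31 + 0) + √21152) = 1/(31 + 4*√1322)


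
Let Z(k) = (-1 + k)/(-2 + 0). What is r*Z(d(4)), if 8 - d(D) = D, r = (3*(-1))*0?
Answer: 0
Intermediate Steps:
r = 0 (r = -3*0 = 0)
d(D) = 8 - D
Z(k) = ½ - k/2 (Z(k) = (-1 + k)/(-2) = (-1 + k)*(-½) = ½ - k/2)
r*Z(d(4)) = 0*(½ - (8 - 1*4)/2) = 0*(½ - (8 - 4)/2) = 0*(½ - ½*4) = 0*(½ - 2) = 0*(-3/2) = 0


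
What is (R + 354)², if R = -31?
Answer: 104329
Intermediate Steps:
(R + 354)² = (-31 + 354)² = 323² = 104329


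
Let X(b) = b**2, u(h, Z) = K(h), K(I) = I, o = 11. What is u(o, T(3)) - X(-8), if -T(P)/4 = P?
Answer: -53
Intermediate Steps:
T(P) = -4*P
u(h, Z) = h
u(o, T(3)) - X(-8) = 11 - 1*(-8)**2 = 11 - 1*64 = 11 - 64 = -53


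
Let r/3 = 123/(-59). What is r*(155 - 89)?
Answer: -24354/59 ≈ -412.78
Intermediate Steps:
r = -369/59 (r = 3*(123/(-59)) = 3*(123*(-1/59)) = 3*(-123/59) = -369/59 ≈ -6.2542)
r*(155 - 89) = -369*(155 - 89)/59 = -369/59*66 = -24354/59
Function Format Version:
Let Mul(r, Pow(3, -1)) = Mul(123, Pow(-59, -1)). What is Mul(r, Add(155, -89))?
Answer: Rational(-24354, 59) ≈ -412.78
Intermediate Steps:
r = Rational(-369, 59) (r = Mul(3, Mul(123, Pow(-59, -1))) = Mul(3, Mul(123, Rational(-1, 59))) = Mul(3, Rational(-123, 59)) = Rational(-369, 59) ≈ -6.2542)
Mul(r, Add(155, -89)) = Mul(Rational(-369, 59), Add(155, -89)) = Mul(Rational(-369, 59), 66) = Rational(-24354, 59)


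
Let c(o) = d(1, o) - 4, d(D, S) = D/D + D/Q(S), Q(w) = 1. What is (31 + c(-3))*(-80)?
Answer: -2320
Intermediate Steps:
d(D, S) = 1 + D (d(D, S) = D/D + D/1 = 1 + D*1 = 1 + D)
c(o) = -2 (c(o) = (1 + 1) - 4 = 2 - 4 = -2)
(31 + c(-3))*(-80) = (31 - 2)*(-80) = 29*(-80) = -2320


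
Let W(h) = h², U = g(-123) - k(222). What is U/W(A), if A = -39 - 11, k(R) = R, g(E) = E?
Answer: -69/500 ≈ -0.13800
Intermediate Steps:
A = -50
U = -345 (U = -123 - 1*222 = -123 - 222 = -345)
U/W(A) = -345/((-50)²) = -345/2500 = -345*1/2500 = -69/500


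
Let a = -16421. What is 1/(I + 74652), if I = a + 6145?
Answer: 1/64376 ≈ 1.5534e-5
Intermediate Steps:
I = -10276 (I = -16421 + 6145 = -10276)
1/(I + 74652) = 1/(-10276 + 74652) = 1/64376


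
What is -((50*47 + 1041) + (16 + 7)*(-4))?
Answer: -3299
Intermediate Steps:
-((50*47 + 1041) + (16 + 7)*(-4)) = -((2350 + 1041) + 23*(-4)) = -(3391 - 92) = -1*3299 = -3299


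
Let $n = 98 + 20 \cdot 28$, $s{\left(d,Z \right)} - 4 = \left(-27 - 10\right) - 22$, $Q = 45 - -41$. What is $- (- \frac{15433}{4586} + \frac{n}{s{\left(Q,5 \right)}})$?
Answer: $\frac{3866403}{252230} \approx 15.329$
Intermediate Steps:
$Q = 86$ ($Q = 45 + 41 = 86$)
$s{\left(d,Z \right)} = -55$ ($s{\left(d,Z \right)} = 4 - 59 = -55$)
$n = 658$ ($n = 98 + 560 = 658$)
$- (- \frac{15433}{4586} + \frac{n}{s{\left(Q,5 \right)}}) = - (- \frac{15433}{4586} + \frac{658}{-55}) = - (\left(-15433\right) \frac{1}{4586} + 658 \left(- \frac{1}{55}\right)) = - (- \frac{15433}{4586} - \frac{658}{55}) = \left(-1\right) \left(- \frac{3866403}{252230}\right) = \frac{3866403}{252230}$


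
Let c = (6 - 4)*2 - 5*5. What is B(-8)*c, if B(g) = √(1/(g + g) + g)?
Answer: -21*I*√129/4 ≈ -59.629*I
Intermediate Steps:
B(g) = √(g + 1/(2*g)) (B(g) = √(1/(2*g) + g) = √(g + 1/(2*g)))
c = -21 (c = 2*2 - 25 = 4 - 25 = -21)
B(-8)*c = (√(2/(-8) + 4*(-8))/2)*(-21) = (√(2*(-⅛) - 32)/2)*(-21) = (√(-¼ - 32)/2)*(-21) = (√(-129/4)/2)*(-21) = ((I*√129/2)/2)*(-21) = (I*√129/4)*(-21) = -21*I*√129/4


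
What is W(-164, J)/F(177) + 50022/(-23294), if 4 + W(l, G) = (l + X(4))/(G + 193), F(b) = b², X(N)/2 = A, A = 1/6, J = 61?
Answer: -597121268411/278045313606 ≈ -2.1476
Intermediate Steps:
A = ⅙ ≈ 0.16667
X(N) = ⅓ (X(N) = 2*(⅙) = ⅓)
W(l, G) = -4 + (⅓ + l)/(193 + G) (W(l, G) = -4 + (l + ⅓)/(G + 193) = -4 + (⅓ + l)/(193 + G))
W(-164, J)/F(177) + 50022/(-23294) = ((-2315/3 - 164 - 4*61)/(193 + 61))/(177²) + 50022/(-23294) = ((-2315/3 - 164 - 244)/254)/31329 + 50022*(-1/23294) = ((1/254)*(-3539/3))*(1/31329) - 25011/11647 = -3539/762*1/31329 - 25011/11647 = -3539/23872698 - 25011/11647 = -597121268411/278045313606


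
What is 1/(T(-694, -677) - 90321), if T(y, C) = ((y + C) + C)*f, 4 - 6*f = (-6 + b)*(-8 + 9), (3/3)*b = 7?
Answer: -1/91345 ≈ -1.0948e-5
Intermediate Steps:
b = 7
f = 1/2 (f = 2/3 - (-6 + 7)*(-8 + 9)/6 = 2/3 - 1/6 = 1/2 ≈ 0.50000)
T(y, C) = C + y/2 (T(y, C) = ((y + C) + C)*(1/2) = ((C + y) + C)*(1/2) = (y + 2*C)*(1/2) = C + y/2)
1/(T(-694, -677) - 90321) = 1/((-677 + (1/2)*(-694)) - 90321) = 1/((-677 - 347) - 90321) = 1/(-1024 - 90321) = 1/(-91345) = -1/91345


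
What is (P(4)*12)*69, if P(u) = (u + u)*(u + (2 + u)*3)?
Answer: 145728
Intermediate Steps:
P(u) = 2*u*(6 + 4*u) (P(u) = (2*u)*(u + (6 + 3*u)) = (2*u)*(6 + 4*u) = 2*u*(6 + 4*u))
(P(4)*12)*69 = ((4*4*(3 + 2*4))*12)*69 = ((4*4*(3 + 8))*12)*69 = ((4*4*11)*12)*69 = (176*12)*69 = 2112*69 = 145728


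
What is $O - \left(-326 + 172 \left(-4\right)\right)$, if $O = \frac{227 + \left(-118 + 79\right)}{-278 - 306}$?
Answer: $\frac{147997}{146} \approx 1013.7$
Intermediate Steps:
$O = - \frac{47}{146}$ ($O = \frac{227 - 39}{-584} = 188 \left(- \frac{1}{584}\right) = - \frac{47}{146} \approx -0.32192$)
$O - \left(-326 + 172 \left(-4\right)\right) = - \frac{47}{146} - \left(-326 + 172 \left(-4\right)\right) = - \frac{47}{146} - \left(-326 - 688\right) = - \frac{47}{146} - -1014 = - \frac{47}{146} + 1014 = \frac{147997}{146}$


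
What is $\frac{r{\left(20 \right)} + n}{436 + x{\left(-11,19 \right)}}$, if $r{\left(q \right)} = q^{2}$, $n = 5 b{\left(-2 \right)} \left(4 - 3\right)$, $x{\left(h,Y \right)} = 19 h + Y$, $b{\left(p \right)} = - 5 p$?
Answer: $\frac{75}{41} \approx 1.8293$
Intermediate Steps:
$x{\left(h,Y \right)} = Y + 19 h$
$n = 50$ ($n = 5 \left(\left(-5\right) \left(-2\right)\right) \left(4 - 3\right) = 5 \cdot 10 \cdot 1 = 50 \cdot 1 = 50$)
$\frac{r{\left(20 \right)} + n}{436 + x{\left(-11,19 \right)}} = \frac{20^{2} + 50}{436 + \left(19 + 19 \left(-11\right)\right)} = \frac{400 + 50}{436 + \left(19 - 209\right)} = \frac{450}{436 - 190} = \frac{450}{246} = 450 \cdot \frac{1}{246} = \frac{75}{41}$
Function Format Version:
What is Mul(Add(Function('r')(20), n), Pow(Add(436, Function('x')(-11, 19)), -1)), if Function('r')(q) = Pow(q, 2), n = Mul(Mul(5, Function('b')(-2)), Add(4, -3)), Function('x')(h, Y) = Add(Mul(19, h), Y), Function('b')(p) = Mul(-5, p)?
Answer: Rational(75, 41) ≈ 1.8293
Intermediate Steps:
Function('x')(h, Y) = Add(Y, Mul(19, h))
n = 50 (n = Mul(Mul(5, Mul(-5, -2)), Add(4, -3)) = Mul(Mul(5, 10), 1) = Mul(50, 1) = 50)
Mul(Add(Function('r')(20), n), Pow(Add(436, Function('x')(-11, 19)), -1)) = Mul(Add(Pow(20, 2), 50), Pow(Add(436, Add(19, Mul(19, -11))), -1)) = Mul(Add(400, 50), Pow(Add(436, Add(19, -209)), -1)) = Mul(450, Pow(Add(436, -190), -1)) = Mul(450, Pow(246, -1)) = Mul(450, Rational(1, 246)) = Rational(75, 41)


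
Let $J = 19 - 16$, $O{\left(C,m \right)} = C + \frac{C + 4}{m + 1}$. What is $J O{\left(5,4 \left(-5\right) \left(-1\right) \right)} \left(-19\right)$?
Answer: $- \frac{2166}{7} \approx -309.43$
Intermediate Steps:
$O{\left(C,m \right)} = C + \frac{4 + C}{1 + m}$
$J = 3$ ($J = 19 - 16 = 3$)
$J O{\left(5,4 \left(-5\right) \left(-1\right) \right)} \left(-19\right) = 3 \frac{4 + 2 \cdot 5 + 5 \cdot 4 \left(-5\right) \left(-1\right)}{1 + 4 \left(-5\right) \left(-1\right)} \left(-19\right) = 3 \frac{4 + 10 + 5 \left(\left(-20\right) \left(-1\right)\right)}{1 - -20} \left(-19\right) = 3 \frac{4 + 10 + 5 \cdot 20}{1 + 20} \left(-19\right) = 3 \frac{4 + 10 + 100}{21} \left(-19\right) = 3 \cdot \frac{1}{21} \cdot 114 \left(-19\right) = 3 \cdot \frac{38}{7} \left(-19\right) = \frac{114}{7} \left(-19\right) = - \frac{2166}{7}$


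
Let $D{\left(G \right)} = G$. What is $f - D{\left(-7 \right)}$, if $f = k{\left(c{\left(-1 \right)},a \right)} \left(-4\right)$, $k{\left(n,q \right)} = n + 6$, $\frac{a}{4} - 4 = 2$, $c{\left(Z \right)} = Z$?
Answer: $-13$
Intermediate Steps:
$a = 24$ ($a = 16 + 4 \cdot 2 = 16 + 8 = 24$)
$k{\left(n,q \right)} = 6 + n$
$f = -20$ ($f = \left(6 - 1\right) \left(-4\right) = 5 \left(-4\right) = -20$)
$f - D{\left(-7 \right)} = -20 - -7 = -20 + 7 = -13$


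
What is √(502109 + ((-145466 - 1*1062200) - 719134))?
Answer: 3*I*√158299 ≈ 1193.6*I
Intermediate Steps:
√(502109 + ((-145466 - 1*1062200) - 719134)) = √(502109 + ((-145466 - 1062200) - 719134)) = √(502109 + (-1207666 - 719134)) = √(502109 - 1926800) = √(-1424691) = 3*I*√158299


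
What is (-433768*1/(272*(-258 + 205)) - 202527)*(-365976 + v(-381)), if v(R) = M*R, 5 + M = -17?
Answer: 65242923922101/901 ≈ 7.2412e+10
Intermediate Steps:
M = -22 (M = -5 - 17 = -22)
v(R) = -22*R
(-433768*1/(272*(-258 + 205)) - 202527)*(-365976 + v(-381)) = (-433768*1/(272*(-258 + 205)) - 202527)*(-365976 - 22*(-381)) = (-433768/((-53*272)) - 202527)*(-365976 + 8382) = (-433768/(-14416) - 202527)*(-357594) = (-433768*(-1/14416) - 202527)*(-357594) = (54221/1802 - 202527)*(-357594) = -364899433/1802*(-357594) = 65242923922101/901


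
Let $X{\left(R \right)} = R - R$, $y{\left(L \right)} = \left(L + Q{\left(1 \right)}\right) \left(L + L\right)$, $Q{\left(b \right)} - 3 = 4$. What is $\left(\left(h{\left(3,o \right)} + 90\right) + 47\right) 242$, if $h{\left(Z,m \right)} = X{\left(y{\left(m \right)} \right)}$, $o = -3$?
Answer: $33154$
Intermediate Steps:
$Q{\left(b \right)} = 7$ ($Q{\left(b \right)} = 3 + 4 = 7$)
$y{\left(L \right)} = 2 L \left(7 + L\right)$ ($y{\left(L \right)} = \left(L + 7\right) \left(L + L\right) = \left(7 + L\right) 2 L = 2 L \left(7 + L\right)$)
$X{\left(R \right)} = 0$
$h{\left(Z,m \right)} = 0$
$\left(\left(h{\left(3,o \right)} + 90\right) + 47\right) 242 = \left(\left(0 + 90\right) + 47\right) 242 = \left(90 + 47\right) 242 = 137 \cdot 242 = 33154$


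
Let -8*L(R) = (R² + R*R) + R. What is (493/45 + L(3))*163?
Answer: 488837/360 ≈ 1357.9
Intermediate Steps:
L(R) = -R²/4 - R/8 (L(R) = -((R² + R*R) + R)/8 = -((R² + R²) + R)/8 = -(2*R² + R)/8 = -(R + 2*R²)/8 = -R²/4 - R/8)
(493/45 + L(3))*163 = (493/45 - ⅛*3*(1 + 2*3))*163 = (493*(1/45) - ⅛*3*(1 + 6))*163 = (493/45 - ⅛*3*7)*163 = (493/45 - 21/8)*163 = (2999/360)*163 = 488837/360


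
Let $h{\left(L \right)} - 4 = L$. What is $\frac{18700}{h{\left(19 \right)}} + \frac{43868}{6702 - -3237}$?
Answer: $\frac{186868264}{228597} \approx 817.46$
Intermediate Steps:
$h{\left(L \right)} = 4 + L$
$\frac{18700}{h{\left(19 \right)}} + \frac{43868}{6702 - -3237} = \frac{18700}{4 + 19} + \frac{43868}{6702 - -3237} = \frac{18700}{23} + \frac{43868}{6702 + 3237} = 18700 \cdot \frac{1}{23} + \frac{43868}{9939} = \frac{18700}{23} + 43868 \cdot \frac{1}{9939} = \frac{18700}{23} + \frac{43868}{9939} = \frac{186868264}{228597}$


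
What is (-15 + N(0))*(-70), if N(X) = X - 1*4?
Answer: 1330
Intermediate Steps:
N(X) = -4 + X (N(X) = X - 4 = -4 + X)
(-15 + N(0))*(-70) = (-15 + (-4 + 0))*(-70) = (-15 - 4)*(-70) = -19*(-70) = 1330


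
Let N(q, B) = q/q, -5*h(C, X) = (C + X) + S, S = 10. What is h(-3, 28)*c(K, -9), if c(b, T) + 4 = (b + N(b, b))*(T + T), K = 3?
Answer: 532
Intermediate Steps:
h(C, X) = -2 - C/5 - X/5 (h(C, X) = -((C + X) + 10)/5 = -(10 + C + X)/5 = -2 - C/5 - X/5)
N(q, B) = 1
c(b, T) = -4 + 2*T*(1 + b) (c(b, T) = -4 + (b + 1)*(T + T) = -4 + (1 + b)*(2*T) = -4 + 2*T*(1 + b))
h(-3, 28)*c(K, -9) = (-2 - 1/5*(-3) - 1/5*28)*(-4 + 2*(-9) + 2*(-9)*3) = (-2 + 3/5 - 28/5)*(-4 - 18 - 54) = -7*(-76) = 532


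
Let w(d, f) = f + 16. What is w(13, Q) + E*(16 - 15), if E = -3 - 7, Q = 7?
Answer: 13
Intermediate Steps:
w(d, f) = 16 + f
E = -10
w(13, Q) + E*(16 - 15) = (16 + 7) - 10*(16 - 15) = 23 - 10*1 = 23 - 10 = 13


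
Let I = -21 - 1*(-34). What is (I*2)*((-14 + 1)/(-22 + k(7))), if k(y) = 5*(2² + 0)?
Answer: 169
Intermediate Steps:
I = 13 (I = -21 + 34 = 13)
k(y) = 20 (k(y) = 5*(4 + 0) = 5*4 = 20)
(I*2)*((-14 + 1)/(-22 + k(7))) = (13*2)*((-14 + 1)/(-22 + 20)) = 26*(-13/(-2)) = 26*(-13*(-½)) = 26*(13/2) = 169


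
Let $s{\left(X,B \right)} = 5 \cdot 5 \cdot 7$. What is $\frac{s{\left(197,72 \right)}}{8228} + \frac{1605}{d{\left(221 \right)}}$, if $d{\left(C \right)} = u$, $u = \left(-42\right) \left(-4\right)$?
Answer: $\frac{1102945}{115192} \approx 9.5748$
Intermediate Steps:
$u = 168$
$s{\left(X,B \right)} = 175$ ($s{\left(X,B \right)} = 25 \cdot 7 = 175$)
$d{\left(C \right)} = 168$
$\frac{s{\left(197,72 \right)}}{8228} + \frac{1605}{d{\left(221 \right)}} = \frac{175}{8228} + \frac{1605}{168} = 175 \cdot \frac{1}{8228} + 1605 \cdot \frac{1}{168} = \frac{175}{8228} + \frac{535}{56} = \frac{1102945}{115192}$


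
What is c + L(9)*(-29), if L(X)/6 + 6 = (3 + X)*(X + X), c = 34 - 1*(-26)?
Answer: -36480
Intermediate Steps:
c = 60 (c = 34 + 26 = 60)
L(X) = -36 + 12*X*(3 + X) (L(X) = -36 + 6*((3 + X)*(X + X)) = -36 + 6*((3 + X)*(2*X)) = -36 + 6*(2*X*(3 + X)) = -36 + 12*X*(3 + X))
c + L(9)*(-29) = 60 + (-36 + 12*9² + 36*9)*(-29) = 60 + (-36 + 12*81 + 324)*(-29) = 60 + (-36 + 972 + 324)*(-29) = 60 + 1260*(-29) = 60 - 36540 = -36480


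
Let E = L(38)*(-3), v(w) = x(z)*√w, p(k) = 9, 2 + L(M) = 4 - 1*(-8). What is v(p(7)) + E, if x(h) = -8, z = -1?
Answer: -54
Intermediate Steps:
L(M) = 10 (L(M) = -2 + (4 - 1*(-8)) = -2 + (4 + 8) = -2 + 12 = 10)
v(w) = -8*√w
E = -30 (E = 10*(-3) = -30)
v(p(7)) + E = -8*√9 - 30 = -8*3 - 30 = -24 - 30 = -54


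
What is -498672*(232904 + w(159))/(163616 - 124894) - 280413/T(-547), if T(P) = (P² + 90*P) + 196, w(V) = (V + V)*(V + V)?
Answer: -20835881692022493/4843638175 ≈ -4.3017e+6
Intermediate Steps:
w(V) = 4*V² (w(V) = (2*V)*(2*V) = 4*V²)
T(P) = 196 + P² + 90*P
-498672*(232904 + w(159))/(163616 - 124894) - 280413/T(-547) = -498672*(232904 + 4*159²)/(163616 - 124894) - 280413/(196 + (-547)² + 90*(-547)) = -498672/(38722/(232904 + 4*25281)) - 280413/(196 + 299209 - 49230) = -498672/(38722/(232904 + 101124)) - 280413/250175 = -498672/(38722/334028) - 280413*1/250175 = -498672/(38722*(1/334028)) - 280413/250175 = -498672/19361/167014 - 280413/250175 = -498672*167014/19361 - 280413/250175 = -83285205408/19361 - 280413/250175 = -20835881692022493/4843638175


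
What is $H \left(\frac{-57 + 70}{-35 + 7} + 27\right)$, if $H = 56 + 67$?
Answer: $\frac{91389}{28} \approx 3263.9$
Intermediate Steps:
$H = 123$
$H \left(\frac{-57 + 70}{-35 + 7} + 27\right) = 123 \left(\frac{-57 + 70}{-35 + 7} + 27\right) = 123 \left(\frac{13}{-28} + 27\right) = 123 \left(13 \left(- \frac{1}{28}\right) + 27\right) = 123 \left(- \frac{13}{28} + 27\right) = 123 \cdot \frac{743}{28} = \frac{91389}{28}$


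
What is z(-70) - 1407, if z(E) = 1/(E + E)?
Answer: -196981/140 ≈ -1407.0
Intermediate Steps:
z(E) = 1/(2*E)
z(-70) - 1407 = (½)/(-70) - 1407 = (½)*(-1/70) - 1407 = -1/140 - 1407 = -196981/140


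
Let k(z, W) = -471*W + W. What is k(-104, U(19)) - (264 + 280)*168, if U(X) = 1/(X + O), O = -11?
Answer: -365803/4 ≈ -91451.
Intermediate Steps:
U(X) = 1/(-11 + X) (U(X) = 1/(X - 11) = 1/(-11 + X))
k(z, W) = -470*W
k(-104, U(19)) - (264 + 280)*168 = -470/(-11 + 19) - (264 + 280)*168 = -470/8 - 544*168 = -470*1/8 - 1*91392 = -235/4 - 91392 = -365803/4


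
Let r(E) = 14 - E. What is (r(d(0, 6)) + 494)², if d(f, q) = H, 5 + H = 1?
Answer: 262144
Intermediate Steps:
H = -4 (H = -5 + 1 = -4)
d(f, q) = -4
(r(d(0, 6)) + 494)² = ((14 - 1*(-4)) + 494)² = ((14 + 4) + 494)² = (18 + 494)² = 512² = 262144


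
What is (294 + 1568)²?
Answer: 3467044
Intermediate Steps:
(294 + 1568)² = 1862² = 3467044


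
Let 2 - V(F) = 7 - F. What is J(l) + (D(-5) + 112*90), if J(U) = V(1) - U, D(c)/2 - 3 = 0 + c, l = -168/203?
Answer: 292112/29 ≈ 10073.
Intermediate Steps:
l = -24/29 (l = -168*1/203 = -24/29 ≈ -0.82759)
V(F) = -5 + F (V(F) = 2 - (7 - F) = 2 + (-7 + F) = -5 + F)
D(c) = 6 + 2*c (D(c) = 6 + 2*(0 + c) = 6 + 2*c)
J(U) = -4 - U (J(U) = (-5 + 1) - U = -4 - U)
J(l) + (D(-5) + 112*90) = (-4 - 1*(-24/29)) + ((6 + 2*(-5)) + 112*90) = (-4 + 24/29) + ((6 - 10) + 10080) = -92/29 + (-4 + 10080) = -92/29 + 10076 = 292112/29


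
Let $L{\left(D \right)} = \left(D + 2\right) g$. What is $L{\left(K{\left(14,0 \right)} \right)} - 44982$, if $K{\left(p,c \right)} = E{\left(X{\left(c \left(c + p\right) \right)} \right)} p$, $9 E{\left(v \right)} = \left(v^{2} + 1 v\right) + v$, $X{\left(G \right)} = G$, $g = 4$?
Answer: $-44974$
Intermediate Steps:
$E{\left(v \right)} = \frac{v^{2}}{9} + \frac{2 v}{9}$ ($E{\left(v \right)} = \frac{\left(v^{2} + 1 v\right) + v}{9} = \frac{\left(v^{2} + v\right) + v}{9} = \frac{\left(v + v^{2}\right) + v}{9} = \frac{v^{2} + 2 v}{9} = \frac{v^{2}}{9} + \frac{2 v}{9}$)
$K{\left(p,c \right)} = \frac{c p \left(2 + c \left(c + p\right)\right) \left(c + p\right)}{9}$ ($K{\left(p,c \right)} = \frac{c \left(c + p\right) \left(2 + c \left(c + p\right)\right)}{9} p = \frac{c \left(2 + c \left(c + p\right)\right) \left(c + p\right)}{9} p = \frac{c p \left(2 + c \left(c + p\right)\right) \left(c + p\right)}{9}$)
$L{\left(D \right)} = 8 + 4 D$ ($L{\left(D \right)} = \left(D + 2\right) 4 = \left(2 + D\right) 4 = 8 + 4 D$)
$L{\left(K{\left(14,0 \right)} \right)} - 44982 = \left(8 + 4 \cdot \frac{1}{9} \cdot 0 \cdot 14 \left(2 + 0 \left(0 + 14\right)\right) \left(0 + 14\right)\right) - 44982 = \left(8 + 4 \cdot \frac{1}{9} \cdot 0 \cdot 14 \left(2 + 0 \cdot 14\right) 14\right) - 44982 = \left(8 + 4 \cdot \frac{1}{9} \cdot 0 \cdot 14 \left(2 + 0\right) 14\right) - 44982 = \left(8 + 4 \cdot \frac{1}{9} \cdot 0 \cdot 14 \cdot 2 \cdot 14\right) - 44982 = \left(8 + 4 \cdot 0\right) - 44982 = \left(8 + 0\right) - 44982 = 8 - 44982 = -44974$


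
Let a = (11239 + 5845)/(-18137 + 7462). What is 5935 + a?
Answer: 63339041/10675 ≈ 5933.4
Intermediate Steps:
a = -17084/10675 (a = 17084/(-10675) = 17084*(-1/10675) = -17084/10675 ≈ -1.6004)
5935 + a = 5935 - 17084/10675 = 63339041/10675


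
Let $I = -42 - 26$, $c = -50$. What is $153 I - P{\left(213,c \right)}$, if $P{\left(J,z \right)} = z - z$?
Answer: $-10404$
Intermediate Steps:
$P{\left(J,z \right)} = 0$
$I = -68$
$153 I - P{\left(213,c \right)} = 153 \left(-68\right) - 0 = -10404 + 0 = -10404$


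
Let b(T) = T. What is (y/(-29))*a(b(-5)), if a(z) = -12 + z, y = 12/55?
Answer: 204/1595 ≈ 0.12790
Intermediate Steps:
y = 12/55 (y = 12*(1/55) = 12/55 ≈ 0.21818)
(y/(-29))*a(b(-5)) = ((12/55)/(-29))*(-12 - 5) = ((12/55)*(-1/29))*(-17) = -12/1595*(-17) = 204/1595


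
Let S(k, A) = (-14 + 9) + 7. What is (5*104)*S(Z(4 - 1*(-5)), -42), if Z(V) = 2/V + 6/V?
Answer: 1040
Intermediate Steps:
Z(V) = 8/V
S(k, A) = 2 (S(k, A) = -5 + 7 = 2)
(5*104)*S(Z(4 - 1*(-5)), -42) = (5*104)*2 = 520*2 = 1040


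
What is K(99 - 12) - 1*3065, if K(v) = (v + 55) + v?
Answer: -2836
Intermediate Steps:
K(v) = 55 + 2*v (K(v) = (55 + v) + v = 55 + 2*v)
K(99 - 12) - 1*3065 = (55 + 2*(99 - 12)) - 1*3065 = (55 + 2*87) - 3065 = (55 + 174) - 3065 = 229 - 3065 = -2836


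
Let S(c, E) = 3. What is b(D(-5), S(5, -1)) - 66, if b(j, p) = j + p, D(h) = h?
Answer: -68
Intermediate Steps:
b(D(-5), S(5, -1)) - 66 = (-5 + 3) - 66 = -2 - 66 = -68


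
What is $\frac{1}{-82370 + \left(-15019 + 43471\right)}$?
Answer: $- \frac{1}{53918} \approx -1.8547 \cdot 10^{-5}$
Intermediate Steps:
$\frac{1}{-82370 + \left(-15019 + 43471\right)} = \frac{1}{-82370 + 28452} = \frac{1}{-53918} = - \frac{1}{53918}$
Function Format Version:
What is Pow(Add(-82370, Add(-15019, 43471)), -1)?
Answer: Rational(-1, 53918) ≈ -1.8547e-5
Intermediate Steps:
Pow(Add(-82370, Add(-15019, 43471)), -1) = Pow(Add(-82370, 28452), -1) = Pow(-53918, -1) = Rational(-1, 53918)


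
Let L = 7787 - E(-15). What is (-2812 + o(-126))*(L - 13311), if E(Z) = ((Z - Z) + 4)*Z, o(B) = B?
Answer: 16053232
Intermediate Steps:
E(Z) = 4*Z (E(Z) = (0 + 4)*Z = 4*Z)
L = 7847 (L = 7787 - 4*(-15) = 7787 - 1*(-60) = 7787 + 60 = 7847)
(-2812 + o(-126))*(L - 13311) = (-2812 - 126)*(7847 - 13311) = -2938*(-5464) = 16053232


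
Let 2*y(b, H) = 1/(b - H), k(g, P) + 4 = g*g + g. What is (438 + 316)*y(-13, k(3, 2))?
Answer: -377/21 ≈ -17.952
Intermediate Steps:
k(g, P) = -4 + g + g**2 (k(g, P) = -4 + (g*g + g) = -4 + (g**2 + g) = -4 + (g + g**2) = -4 + g + g**2)
y(b, H) = 1/(2*(b - H))
(438 + 316)*y(-13, k(3, 2)) = (438 + 316)*(1/(2*(-13 - (-4 + 3 + 3**2)))) = 754*(1/(2*(-13 - (-4 + 3 + 9)))) = 754*(1/(2*(-13 - 1*8))) = 754*(1/(2*(-13 - 8))) = 754*((1/2)/(-21)) = 754*((1/2)*(-1/21)) = 754*(-1/42) = -377/21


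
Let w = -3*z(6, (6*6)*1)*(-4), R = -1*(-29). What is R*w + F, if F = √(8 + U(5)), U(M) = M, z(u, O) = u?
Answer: 2088 + √13 ≈ 2091.6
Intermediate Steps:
R = 29
F = √13 (F = √(8 + 5) = √13 ≈ 3.6056)
w = 72 (w = -3*6*(-4) = -18*(-4) = 72)
R*w + F = 29*72 + √13 = 2088 + √13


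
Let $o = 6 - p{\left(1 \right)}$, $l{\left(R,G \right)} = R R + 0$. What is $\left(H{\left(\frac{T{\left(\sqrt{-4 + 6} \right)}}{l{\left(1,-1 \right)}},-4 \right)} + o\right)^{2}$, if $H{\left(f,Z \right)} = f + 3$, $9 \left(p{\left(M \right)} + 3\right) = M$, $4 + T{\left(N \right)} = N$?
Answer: $\frac{5203}{81} + \frac{142 \sqrt{2}}{9} \approx 86.548$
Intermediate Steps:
$l{\left(R,G \right)} = R^{2}$ ($l{\left(R,G \right)} = R^{2} + 0 = R^{2}$)
$T{\left(N \right)} = -4 + N$
$p{\left(M \right)} = -3 + \frac{M}{9}$
$H{\left(f,Z \right)} = 3 + f$
$o = \frac{80}{9}$ ($o = 6 - \left(-3 + \frac{1}{9} \cdot 1\right) = 6 - \left(-3 + \frac{1}{9}\right) = 6 - - \frac{26}{9} = 6 + \frac{26}{9} = \frac{80}{9} \approx 8.8889$)
$\left(H{\left(\frac{T{\left(\sqrt{-4 + 6} \right)}}{l{\left(1,-1 \right)}},-4 \right)} + o\right)^{2} = \left(\left(3 + \frac{-4 + \sqrt{-4 + 6}}{1^{2}}\right) + \frac{80}{9}\right)^{2} = \left(\left(3 + \frac{-4 + \sqrt{2}}{1}\right) + \frac{80}{9}\right)^{2} = \left(\left(3 + \left(-4 + \sqrt{2}\right) 1\right) + \frac{80}{9}\right)^{2} = \left(\left(3 - \left(4 - \sqrt{2}\right)\right) + \frac{80}{9}\right)^{2} = \left(\left(-1 + \sqrt{2}\right) + \frac{80}{9}\right)^{2} = \left(\frac{71}{9} + \sqrt{2}\right)^{2}$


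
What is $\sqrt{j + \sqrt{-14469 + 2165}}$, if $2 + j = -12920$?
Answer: $\sqrt{-12922 + 4 i \sqrt{769}} \approx 0.4879 + 113.68 i$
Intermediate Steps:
$j = -12922$ ($j = -2 - 12920 = -12922$)
$\sqrt{j + \sqrt{-14469 + 2165}} = \sqrt{-12922 + \sqrt{-14469 + 2165}} = \sqrt{-12922 + \sqrt{-12304}} = \sqrt{-12922 + 4 i \sqrt{769}}$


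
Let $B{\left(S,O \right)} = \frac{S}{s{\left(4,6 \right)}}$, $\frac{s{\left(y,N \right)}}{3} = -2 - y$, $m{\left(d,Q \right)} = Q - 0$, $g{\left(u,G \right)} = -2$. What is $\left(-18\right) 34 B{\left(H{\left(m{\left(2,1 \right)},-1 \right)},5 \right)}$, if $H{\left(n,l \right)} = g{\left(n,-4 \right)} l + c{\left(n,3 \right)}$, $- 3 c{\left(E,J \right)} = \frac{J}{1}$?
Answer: $34$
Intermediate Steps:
$m{\left(d,Q \right)} = Q$ ($m{\left(d,Q \right)} = Q + 0 = Q$)
$c{\left(E,J \right)} = - \frac{J}{3}$ ($c{\left(E,J \right)} = - \frac{J 1^{-1}}{3} = - \frac{J 1}{3} = - \frac{J}{3}$)
$s{\left(y,N \right)} = -6 - 3 y$ ($s{\left(y,N \right)} = 3 \left(-2 - y\right) = -6 - 3 y$)
$H{\left(n,l \right)} = -1 - 2 l$ ($H{\left(n,l \right)} = - 2 l - 1 = -1 - 2 l$)
$B{\left(S,O \right)} = - \frac{S}{18}$ ($B{\left(S,O \right)} = \frac{S}{-6 - 12} = \frac{S}{-18} = S \left(- \frac{1}{18}\right) = - \frac{S}{18}$)
$\left(-18\right) 34 B{\left(H{\left(m{\left(2,1 \right)},-1 \right)},5 \right)} = \left(-18\right) 34 \left(- \frac{-1 - -2}{18}\right) = - 612 \left(- \frac{-1 + 2}{18}\right) = - 612 \left(\left(- \frac{1}{18}\right) 1\right) = \left(-612\right) \left(- \frac{1}{18}\right) = 34$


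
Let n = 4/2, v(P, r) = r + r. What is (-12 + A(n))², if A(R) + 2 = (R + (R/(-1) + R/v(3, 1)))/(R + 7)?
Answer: 15625/81 ≈ 192.90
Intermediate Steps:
v(P, r) = 2*r
n = 2 (n = 4*(½) = 2)
A(R) = -2 + R/(2*(7 + R)) (A(R) = -2 + (R + (R/(-1) + R/((2*1))))/(R + 7) = -2 + (R + (R*(-1) + R/2))/(7 + R) = -2 + (R + (-R + R*(½)))/(7 + R) = -2 + (R + (-R + R/2))/(7 + R) = -2 + (R - R/2)/(7 + R) = -2 + (R/2)/(7 + R) = -2 + R/(2*(7 + R)))
(-12 + A(n))² = (-12 + (-28 - 3*2)/(2*(7 + 2)))² = (-12 + (½)*(-28 - 6)/9)² = (-12 + (½)*(⅑)*(-34))² = (-12 - 17/9)² = (-125/9)² = 15625/81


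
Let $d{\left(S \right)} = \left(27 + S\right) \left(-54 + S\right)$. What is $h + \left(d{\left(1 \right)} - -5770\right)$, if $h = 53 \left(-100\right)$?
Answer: $-1014$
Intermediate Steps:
$h = -5300$
$d{\left(S \right)} = \left(-54 + S\right) \left(27 + S\right)$
$h + \left(d{\left(1 \right)} - -5770\right) = -5300 - -4286 = -5300 + \left(\left(-1458 + 1 - 27\right) + 5770\right) = -5300 + \left(-1484 + 5770\right) = -5300 + 4286 = -1014$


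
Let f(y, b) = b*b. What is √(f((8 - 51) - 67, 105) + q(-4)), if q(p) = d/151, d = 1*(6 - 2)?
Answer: √251381629/151 ≈ 105.00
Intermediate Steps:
d = 4 (d = 1*4 = 4)
f(y, b) = b²
q(p) = 4/151
√(f((8 - 51) - 67, 105) + q(-4)) = √(105² + 4/151) = √(11025 + 4/151) = √(1664779/151) = √251381629/151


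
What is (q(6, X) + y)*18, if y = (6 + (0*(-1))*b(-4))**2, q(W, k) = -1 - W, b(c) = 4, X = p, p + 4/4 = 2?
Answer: 522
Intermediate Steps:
p = 1 (p = -1 + 2 = 1)
X = 1
y = 36 (y = (6 + (0*(-1))*4)**2 = (6 + 0*4)**2 = (6 + 0)**2 = 6**2 = 36)
(q(6, X) + y)*18 = ((-1 - 1*6) + 36)*18 = ((-1 - 6) + 36)*18 = (-7 + 36)*18 = 29*18 = 522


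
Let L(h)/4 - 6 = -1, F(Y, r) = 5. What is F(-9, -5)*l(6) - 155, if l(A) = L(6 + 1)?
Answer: -55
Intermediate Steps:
L(h) = 20 (L(h) = 24 + 4*(-1) = 24 - 4 = 20)
l(A) = 20
F(-9, -5)*l(6) - 155 = 5*20 - 155 = 100 - 155 = -55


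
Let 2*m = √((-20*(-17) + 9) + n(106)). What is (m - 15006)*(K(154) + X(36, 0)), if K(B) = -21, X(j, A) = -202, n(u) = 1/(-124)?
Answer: 3346338 - 1115*√53661/124 ≈ 3.3443e+6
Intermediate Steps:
n(u) = -1/124
m = 5*√53661/124 (m = √((-20*(-17) + 9) - 1/124)/2 = √((340 + 9) - 1/124)/2 = √(349 - 1/124)/2 = √(43275/124)/2 = (5*√53661/62)/2 = 5*√53661/124 ≈ 9.3407)
(m - 15006)*(K(154) + X(36, 0)) = (5*√53661/124 - 15006)*(-21 - 202) = (-15006 + 5*√53661/124)*(-223) = 3346338 - 1115*√53661/124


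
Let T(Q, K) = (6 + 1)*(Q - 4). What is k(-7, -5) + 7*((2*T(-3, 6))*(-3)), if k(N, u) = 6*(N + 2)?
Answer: 2028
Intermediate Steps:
T(Q, K) = -28 + 7*Q (T(Q, K) = 7*(-4 + Q) = -28 + 7*Q)
k(N, u) = 12 + 6*N (k(N, u) = 6*(2 + N) = 12 + 6*N)
k(-7, -5) + 7*((2*T(-3, 6))*(-3)) = (12 + 6*(-7)) + 7*((2*(-28 + 7*(-3)))*(-3)) = (12 - 42) + 7*((2*(-28 - 21))*(-3)) = -30 + 7*((2*(-49))*(-3)) = -30 + 7*(-98*(-3)) = -30 + 7*294 = -30 + 2058 = 2028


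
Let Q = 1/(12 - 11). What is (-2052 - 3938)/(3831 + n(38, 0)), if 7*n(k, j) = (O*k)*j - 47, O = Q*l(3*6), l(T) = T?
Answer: -4193/2677 ≈ -1.5663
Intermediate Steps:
Q = 1 (Q = 1/1 = 1)
O = 18 (O = 1*(3*6) = 1*18 = 18)
n(k, j) = -47/7 + 18*j*k/7 (n(k, j) = ((18*k)*j - 47)/7 = (18*j*k - 47)/7 = (-47 + 18*j*k)/7 = -47/7 + 18*j*k/7)
(-2052 - 3938)/(3831 + n(38, 0)) = (-2052 - 3938)/(3831 + (-47/7 + (18/7)*0*38)) = -5990/(3831 + (-47/7 + 0)) = -5990/(3831 - 47/7) = -5990/26770/7 = -5990*7/26770 = -4193/2677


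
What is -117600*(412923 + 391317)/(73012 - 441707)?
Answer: 18915724800/73739 ≈ 2.5652e+5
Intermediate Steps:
-117600*(412923 + 391317)/(73012 - 441707) = -117600/((-368695/804240)) = -117600/((-368695*1/804240)) = -117600/(-73739/160848) = -117600*(-160848/73739) = 18915724800/73739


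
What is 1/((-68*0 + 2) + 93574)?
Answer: 1/93576 ≈ 1.0687e-5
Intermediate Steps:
1/((-68*0 + 2) + 93574) = 1/((0 + 2) + 93574) = 1/(2 + 93574) = 1/93576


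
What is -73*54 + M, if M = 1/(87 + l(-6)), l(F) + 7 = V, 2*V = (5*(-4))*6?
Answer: -78839/20 ≈ -3941.9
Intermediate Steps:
V = -60 (V = ((5*(-4))*6)/2 = (-20*6)/2 = (½)*(-120) = -60)
l(F) = -67 (l(F) = -7 - 60 = -67)
M = 1/20 (M = 1/(87 - 67) = 1/20 ≈ 0.050000)
-73*54 + M = -73*54 + 1/20 = -3942 + 1/20 = -78839/20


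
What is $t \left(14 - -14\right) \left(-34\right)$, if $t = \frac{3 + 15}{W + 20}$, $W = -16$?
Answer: $-4284$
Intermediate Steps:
$t = \frac{9}{2}$ ($t = \frac{3 + 15}{-16 + 20} = \frac{18}{4} = 18 \cdot \frac{1}{4} = \frac{9}{2} \approx 4.5$)
$t \left(14 - -14\right) \left(-34\right) = \frac{9 \left(14 - -14\right) \left(-34\right)}{2} = \frac{9 \left(14 + 14\right) \left(-34\right)}{2} = \frac{9 \cdot 28 \left(-34\right)}{2} = \frac{9}{2} \left(-952\right) = -4284$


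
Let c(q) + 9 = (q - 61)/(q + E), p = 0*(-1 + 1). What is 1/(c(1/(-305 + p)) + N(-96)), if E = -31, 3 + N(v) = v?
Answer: -1576/167107 ≈ -0.0094311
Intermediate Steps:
p = 0 (p = 0*0 = 0)
N(v) = -3 + v
c(q) = -9 + (-61 + q)/(-31 + q) (c(q) = -9 + (q - 61)/(q - 31) = -9 + (-61 + q)/(-31 + q))
1/(c(1/(-305 + p)) + N(-96)) = 1/(2*(109 - 4/(-305 + 0))/(-31 + 1/(-305 + 0)) + (-3 - 96)) = 1/(2*(109 - 4/(-305))/(-31 + 1/(-305)) - 99) = 1/(2*(109 - 4*(-1/305))/(-31 - 1/305) - 99) = 1/(2*(109 + 4/305)/(-9456/305) - 99) = 1/(2*(-305/9456)*(33249/305) - 99) = 1/(-11083/1576 - 99) = 1/(-167107/1576) = -1576/167107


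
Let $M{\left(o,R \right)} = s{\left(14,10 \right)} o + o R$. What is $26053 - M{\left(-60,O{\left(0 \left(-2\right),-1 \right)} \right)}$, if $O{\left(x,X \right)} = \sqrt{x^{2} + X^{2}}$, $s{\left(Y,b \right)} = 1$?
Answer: $26173$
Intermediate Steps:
$O{\left(x,X \right)} = \sqrt{X^{2} + x^{2}}$
$M{\left(o,R \right)} = o + R o$ ($M{\left(o,R \right)} = 1 o + o R = o + R o$)
$26053 - M{\left(-60,O{\left(0 \left(-2\right),-1 \right)} \right)} = 26053 - - 60 \left(1 + \sqrt{\left(-1\right)^{2} + \left(0 \left(-2\right)\right)^{2}}\right) = 26053 - - 60 \left(1 + \sqrt{1 + 0^{2}}\right) = 26053 - - 60 \left(1 + \sqrt{1 + 0}\right) = 26053 - - 60 \left(1 + \sqrt{1}\right) = 26053 - - 60 \left(1 + 1\right) = 26053 - \left(-60\right) 2 = 26053 - -120 = 26053 + 120 = 26173$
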